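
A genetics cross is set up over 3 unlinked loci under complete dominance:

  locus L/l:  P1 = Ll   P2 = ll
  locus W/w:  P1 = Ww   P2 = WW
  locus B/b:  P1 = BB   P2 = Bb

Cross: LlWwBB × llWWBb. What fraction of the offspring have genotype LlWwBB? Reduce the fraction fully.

LlWwBB gametes: LWB×2, LwB×2, lWB×2, lwB×2
llWWBb gametes: lWB×4, lWb×4
LlWwBB×llWWBb grid (8·8=64): LlWWBB=8 LlWWBb=8 LlWwBB=8 LlWwBb=8 llWWBB=8 llWWBb=8 llWwBB=8 llWwBb=8
LlWwBB hits 8/64; gcd=8; 8÷8/64÷8 = 1/8

P(LlWwBB) = 1/8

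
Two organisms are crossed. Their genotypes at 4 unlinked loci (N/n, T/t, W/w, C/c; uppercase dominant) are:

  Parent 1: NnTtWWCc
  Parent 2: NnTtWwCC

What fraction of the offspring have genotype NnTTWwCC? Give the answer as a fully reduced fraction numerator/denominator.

P(NnTTWwCC) = 1/32

NnTtWWCc gametes: NTWC×2, NTWc×2, NtWC×2, NtWc×2, nTWC×2, nTWc×2, ntWC×2, ntWc×2
NnTtWwCC gametes: NTWC×2, NTwC×2, NtWC×2, NtwC×2, nTWC×2, nTwC×2, ntWC×2, ntwC×2
NnTtWWCc×NnTtWwCC grid (16·16=256): NNTTWWCC=4 NNTTWWCc=4 NNTTWwCC=4 NNTTWwCc=4 NNTtWWCC=8 NNTtWWCc=8 NNTtWwCC=8 NNTtWwCc=8 NNttWWCC=4 NNttWWCc=4 NNttWwCC=4 NNttWwCc=4 NnTTWWCC=8 NnTTWWCc=8 NnTTWwCC=8 NnTTWwCc=8 NnTtWWCC=16 NnTtWWCc=16 NnTtWwCC=16 NnTtWwCc=16 NnttWWCC=8 NnttWWCc=8 NnttWwCC=8 NnttWwCc=8 nnTTWWCC=4 nnTTWWCc=4 nnTTWwCC=4 nnTTWwCc=4 nnTtWWCC=8 nnTtWWCc=8 nnTtWwCC=8 nnTtWwCc=8 nnttWWCC=4 nnttWWCc=4 nnttWwCC=4 nnttWwCc=4
NnTTWwCC hits 8/256; gcd=8; 8÷8/256÷8 = 1/32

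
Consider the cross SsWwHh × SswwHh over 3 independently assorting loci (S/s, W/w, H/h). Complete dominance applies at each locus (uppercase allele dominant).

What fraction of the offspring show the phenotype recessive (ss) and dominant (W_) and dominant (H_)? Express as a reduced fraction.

SsWwHh gametes: SWH×1, SWh×1, SwH×1, Swh×1, sWH×1, sWh×1, swH×1, swh×1
SswwHh gametes: SwH×2, Swh×2, swH×2, swh×2
SsWwHh×SswwHh grid (8·8=64): SSWwHH=2 SSWwHh=4 SSWwhh=2 SSwwHH=2 SSwwHh=4 SSwwhh=2 SsWwHH=4 SsWwHh=8 SsWwhh=4 SswwHH=4 SswwHh=8 Sswwhh=4 ssWwHH=2 ssWwHh=4 ssWwhh=2 sswwHH=2 sswwHh=4 sswwhh=2
ss W_ H_ hits 6/64; gcd=2; 6÷2/64÷2 = 3/32

P(ss W_ H_) = 3/32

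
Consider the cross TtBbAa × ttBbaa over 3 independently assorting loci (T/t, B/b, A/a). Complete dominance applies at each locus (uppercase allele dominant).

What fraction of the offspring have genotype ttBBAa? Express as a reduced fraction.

TtBbAa gametes: TBA×1, TBa×1, TbA×1, Tba×1, tBA×1, tBa×1, tbA×1, tba×1
ttBbaa gametes: tBa×4, tba×4
TtBbAa×ttBbaa grid (8·8=64): TtBBAa=4 TtBBaa=4 TtBbAa=8 TtBbaa=8 TtbbAa=4 Ttbbaa=4 ttBBAa=4 ttBBaa=4 ttBbAa=8 ttBbaa=8 ttbbAa=4 ttbbaa=4
ttBBAa hits 4/64; gcd=4; 4÷4/64÷4 = 1/16

P(ttBBAa) = 1/16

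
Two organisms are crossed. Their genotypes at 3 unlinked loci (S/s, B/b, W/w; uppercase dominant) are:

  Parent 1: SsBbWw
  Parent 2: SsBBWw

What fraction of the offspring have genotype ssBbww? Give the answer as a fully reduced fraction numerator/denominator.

SsBbWw gametes: SBW×1, SBw×1, SbW×1, Sbw×1, sBW×1, sBw×1, sbW×1, sbw×1
SsBBWw gametes: SBW×2, SBw×2, sBW×2, sBw×2
SsBbWw×SsBBWw grid (8·8=64): SSBBWW=2 SSBBWw=4 SSBBww=2 SSBbWW=2 SSBbWw=4 SSBbww=2 SsBBWW=4 SsBBWw=8 SsBBww=4 SsBbWW=4 SsBbWw=8 SsBbww=4 ssBBWW=2 ssBBWw=4 ssBBww=2 ssBbWW=2 ssBbWw=4 ssBbww=2
ssBbww hits 2/64; gcd=2; 2÷2/64÷2 = 1/32

P(ssBbww) = 1/32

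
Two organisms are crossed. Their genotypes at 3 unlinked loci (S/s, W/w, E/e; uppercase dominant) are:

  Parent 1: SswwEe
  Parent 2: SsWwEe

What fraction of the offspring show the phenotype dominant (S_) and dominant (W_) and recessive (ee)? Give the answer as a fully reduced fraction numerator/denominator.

P(S_ W_ ee) = 3/32

SswwEe gametes: SwE×2, Swe×2, swE×2, swe×2
SsWwEe gametes: SWE×1, SWe×1, SwE×1, Swe×1, sWE×1, sWe×1, swE×1, swe×1
SswwEe×SsWwEe grid (8·8=64): SSWwEE=2 SSWwEe=4 SSWwee=2 SSwwEE=2 SSwwEe=4 SSwwee=2 SsWwEE=4 SsWwEe=8 SsWwee=4 SswwEE=4 SswwEe=8 Sswwee=4 ssWwEE=2 ssWwEe=4 ssWwee=2 sswwEE=2 sswwEe=4 sswwee=2
S_ W_ ee hits 6/64; gcd=2; 6÷2/64÷2 = 3/32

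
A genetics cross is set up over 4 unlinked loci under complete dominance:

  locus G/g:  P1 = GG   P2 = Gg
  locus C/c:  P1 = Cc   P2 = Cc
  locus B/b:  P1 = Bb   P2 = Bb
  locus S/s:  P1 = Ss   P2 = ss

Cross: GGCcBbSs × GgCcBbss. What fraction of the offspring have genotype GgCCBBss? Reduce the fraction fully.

P(GgCCBBss) = 1/64

GGCcBbSs gametes: GCBS×2, GCBs×2, GCbS×2, GCbs×2, GcBS×2, GcBs×2, GcbS×2, Gcbs×2
GgCcBbss gametes: GCBs×2, GCbs×2, GcBs×2, Gcbs×2, gCBs×2, gCbs×2, gcBs×2, gcbs×2
GGCcBbSs×GgCcBbss grid (16·16=256): GGCCBBSs=4 GGCCBBss=4 GGCCBbSs=8 GGCCBbss=8 GGCCbbSs=4 GGCCbbss=4 GGCcBBSs=8 GGCcBBss=8 GGCcBbSs=16 GGCcBbss=16 GGCcbbSs=8 GGCcbbss=8 GGccBBSs=4 GGccBBss=4 GGccBbSs=8 GGccBbss=8 GGccbbSs=4 GGccbbss=4 GgCCBBSs=4 GgCCBBss=4 GgCCBbSs=8 GgCCBbss=8 GgCCbbSs=4 GgCCbbss=4 GgCcBBSs=8 GgCcBBss=8 GgCcBbSs=16 GgCcBbss=16 GgCcbbSs=8 GgCcbbss=8 GgccBBSs=4 GgccBBss=4 GgccBbSs=8 GgccBbss=8 GgccbbSs=4 Ggccbbss=4
GgCCBBss hits 4/256; gcd=4; 4÷4/256÷4 = 1/64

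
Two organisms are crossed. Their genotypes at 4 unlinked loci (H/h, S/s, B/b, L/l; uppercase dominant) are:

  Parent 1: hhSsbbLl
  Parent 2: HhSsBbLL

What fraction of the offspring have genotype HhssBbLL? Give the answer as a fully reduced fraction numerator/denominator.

hhSsbbLl gametes: hSbL×4, hSbl×4, hsbL×4, hsbl×4
HhSsBbLL gametes: HSBL×2, HSbL×2, HsBL×2, HsbL×2, hSBL×2, hSbL×2, hsBL×2, hsbL×2
hhSsbbLl×HhSsBbLL grid (16·16=256): HhSSBbLL=8 HhSSBbLl=8 HhSSbbLL=8 HhSSbbLl=8 HhSsBbLL=16 HhSsBbLl=16 HhSsbbLL=16 HhSsbbLl=16 HhssBbLL=8 HhssBbLl=8 HhssbbLL=8 HhssbbLl=8 hhSSBbLL=8 hhSSBbLl=8 hhSSbbLL=8 hhSSbbLl=8 hhSsBbLL=16 hhSsBbLl=16 hhSsbbLL=16 hhSsbbLl=16 hhssBbLL=8 hhssBbLl=8 hhssbbLL=8 hhssbbLl=8
HhssBbLL hits 8/256; gcd=8; 8÷8/256÷8 = 1/32

P(HhssBbLL) = 1/32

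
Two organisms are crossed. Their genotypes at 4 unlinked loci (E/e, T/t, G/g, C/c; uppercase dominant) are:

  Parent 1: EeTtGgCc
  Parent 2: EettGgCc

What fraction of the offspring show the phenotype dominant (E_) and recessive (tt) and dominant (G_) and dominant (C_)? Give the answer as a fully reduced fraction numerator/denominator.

EeTtGgCc gametes: ETGC×1, ETGc×1, ETgC×1, ETgc×1, EtGC×1, EtGc×1, EtgC×1, Etgc×1, eTGC×1, eTGc×1, eTgC×1, eTgc×1, etGC×1, etGc×1, etgC×1, etgc×1
EettGgCc gametes: EtGC×2, EtGc×2, EtgC×2, Etgc×2, etGC×2, etGc×2, etgC×2, etgc×2
EeTtGgCc×EettGgCc grid (16·16=256): EETtGGCC=2 EETtGGCc=4 EETtGGcc=2 EETtGgCC=4 EETtGgCc=8 EETtGgcc=4 EETtggCC=2 EETtggCc=4 EETtggcc=2 EEttGGCC=2 EEttGGCc=4 EEttGGcc=2 EEttGgCC=4 EEttGgCc=8 EEttGgcc=4 EEttggCC=2 EEttggCc=4 EEttggcc=2 EeTtGGCC=4 EeTtGGCc=8 EeTtGGcc=4 EeTtGgCC=8 EeTtGgCc=16 EeTtGgcc=8 EeTtggCC=4 EeTtggCc=8 EeTtggcc=4 EettGGCC=4 EettGGCc=8 EettGGcc=4 EettGgCC=8 EettGgCc=16 EettGgcc=8 EettggCC=4 EettggCc=8 Eettggcc=4 eeTtGGCC=2 eeTtGGCc=4 eeTtGGcc=2 eeTtGgCC=4 eeTtGgCc=8 eeTtGgcc=4 eeTtggCC=2 eeTtggCc=4 eeTtggcc=2 eettGGCC=2 eettGGCc=4 eettGGcc=2 eettGgCC=4 eettGgCc=8 eettGgcc=4 eettggCC=2 eettggCc=4 eettggcc=2
E_ tt G_ C_ hits 54/256; gcd=2; 54÷2/256÷2 = 27/128

P(E_ tt G_ C_) = 27/128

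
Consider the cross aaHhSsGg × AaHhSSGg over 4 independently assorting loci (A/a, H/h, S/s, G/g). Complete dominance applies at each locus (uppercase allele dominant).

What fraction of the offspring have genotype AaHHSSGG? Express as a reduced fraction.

P(AaHHSSGG) = 1/64

aaHhSsGg gametes: aHSG×2, aHSg×2, aHsG×2, aHsg×2, ahSG×2, ahSg×2, ahsG×2, ahsg×2
AaHhSSGg gametes: AHSG×2, AHSg×2, AhSG×2, AhSg×2, aHSG×2, aHSg×2, ahSG×2, ahSg×2
aaHhSsGg×AaHhSSGg grid (16·16=256): AaHHSSGG=4 AaHHSSGg=8 AaHHSSgg=4 AaHHSsGG=4 AaHHSsGg=8 AaHHSsgg=4 AaHhSSGG=8 AaHhSSGg=16 AaHhSSgg=8 AaHhSsGG=8 AaHhSsGg=16 AaHhSsgg=8 AahhSSGG=4 AahhSSGg=8 AahhSSgg=4 AahhSsGG=4 AahhSsGg=8 AahhSsgg=4 aaHHSSGG=4 aaHHSSGg=8 aaHHSSgg=4 aaHHSsGG=4 aaHHSsGg=8 aaHHSsgg=4 aaHhSSGG=8 aaHhSSGg=16 aaHhSSgg=8 aaHhSsGG=8 aaHhSsGg=16 aaHhSsgg=8 aahhSSGG=4 aahhSSGg=8 aahhSSgg=4 aahhSsGG=4 aahhSsGg=8 aahhSsgg=4
AaHHSSGG hits 4/256; gcd=4; 4÷4/256÷4 = 1/64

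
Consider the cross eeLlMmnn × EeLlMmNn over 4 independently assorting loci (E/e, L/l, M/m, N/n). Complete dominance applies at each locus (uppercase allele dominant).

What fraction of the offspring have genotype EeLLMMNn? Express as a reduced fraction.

P(EeLLMMNn) = 1/64

eeLlMmnn gametes: eLMn×4, eLmn×4, elMn×4, elmn×4
EeLlMmNn gametes: ELMN×1, ELMn×1, ELmN×1, ELmn×1, ElMN×1, ElMn×1, ElmN×1, Elmn×1, eLMN×1, eLMn×1, eLmN×1, eLmn×1, elMN×1, elMn×1, elmN×1, elmn×1
eeLlMmnn×EeLlMmNn grid (16·16=256): EeLLMMNn=4 EeLLMMnn=4 EeLLMmNn=8 EeLLMmnn=8 EeLLmmNn=4 EeLLmmnn=4 EeLlMMNn=8 EeLlMMnn=8 EeLlMmNn=16 EeLlMmnn=16 EeLlmmNn=8 EeLlmmnn=8 EellMMNn=4 EellMMnn=4 EellMmNn=8 EellMmnn=8 EellmmNn=4 Eellmmnn=4 eeLLMMNn=4 eeLLMMnn=4 eeLLMmNn=8 eeLLMmnn=8 eeLLmmNn=4 eeLLmmnn=4 eeLlMMNn=8 eeLlMMnn=8 eeLlMmNn=16 eeLlMmnn=16 eeLlmmNn=8 eeLlmmnn=8 eellMMNn=4 eellMMnn=4 eellMmNn=8 eellMmnn=8 eellmmNn=4 eellmmnn=4
EeLLMMNn hits 4/256; gcd=4; 4÷4/256÷4 = 1/64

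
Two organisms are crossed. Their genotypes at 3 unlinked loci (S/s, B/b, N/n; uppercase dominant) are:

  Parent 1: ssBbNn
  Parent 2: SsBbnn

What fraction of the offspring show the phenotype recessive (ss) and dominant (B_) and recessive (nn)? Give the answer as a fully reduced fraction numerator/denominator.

P(ss B_ nn) = 3/16

ssBbNn gametes: sBN×2, sBn×2, sbN×2, sbn×2
SsBbnn gametes: SBn×2, Sbn×2, sBn×2, sbn×2
ssBbNn×SsBbnn grid (8·8=64): SsBBNn=4 SsBBnn=4 SsBbNn=8 SsBbnn=8 SsbbNn=4 Ssbbnn=4 ssBBNn=4 ssBBnn=4 ssBbNn=8 ssBbnn=8 ssbbNn=4 ssbbnn=4
ss B_ nn hits 12/64; gcd=4; 12÷4/64÷4 = 3/16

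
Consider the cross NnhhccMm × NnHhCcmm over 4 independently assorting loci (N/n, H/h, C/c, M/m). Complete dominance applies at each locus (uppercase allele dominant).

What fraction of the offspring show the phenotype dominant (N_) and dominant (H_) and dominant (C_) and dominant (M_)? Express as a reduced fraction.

NnhhccMm gametes: NhcM×4, Nhcm×4, nhcM×4, nhcm×4
NnHhCcmm gametes: NHCm×2, NHcm×2, NhCm×2, Nhcm×2, nHCm×2, nHcm×2, nhCm×2, nhcm×2
NnhhccMm×NnHhCcmm grid (16·16=256): NNHhCcMm=8 NNHhCcmm=8 NNHhccMm=8 NNHhccmm=8 NNhhCcMm=8 NNhhCcmm=8 NNhhccMm=8 NNhhccmm=8 NnHhCcMm=16 NnHhCcmm=16 NnHhccMm=16 NnHhccmm=16 NnhhCcMm=16 NnhhCcmm=16 NnhhccMm=16 Nnhhccmm=16 nnHhCcMm=8 nnHhCcmm=8 nnHhccMm=8 nnHhccmm=8 nnhhCcMm=8 nnhhCcmm=8 nnhhccMm=8 nnhhccmm=8
N_ H_ C_ M_ hits 24/256; gcd=8; 24÷8/256÷8 = 3/32

P(N_ H_ C_ M_) = 3/32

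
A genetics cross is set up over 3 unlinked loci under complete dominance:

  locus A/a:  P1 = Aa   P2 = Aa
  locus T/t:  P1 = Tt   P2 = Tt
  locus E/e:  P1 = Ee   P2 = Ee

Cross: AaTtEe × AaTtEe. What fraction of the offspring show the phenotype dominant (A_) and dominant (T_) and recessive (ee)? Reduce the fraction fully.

AaTtEe gametes: ATE×1, ATe×1, AtE×1, Ate×1, aTE×1, aTe×1, atE×1, ate×1
AaTtEe gametes: ATE×1, ATe×1, AtE×1, Ate×1, aTE×1, aTe×1, atE×1, ate×1
AaTtEe×AaTtEe grid (8·8=64): AATTEE=1 AATTEe=2 AATTee=1 AATtEE=2 AATtEe=4 AATtee=2 AAttEE=1 AAttEe=2 AAttee=1 AaTTEE=2 AaTTEe=4 AaTTee=2 AaTtEE=4 AaTtEe=8 AaTtee=4 AattEE=2 AattEe=4 Aattee=2 aaTTEE=1 aaTTEe=2 aaTTee=1 aaTtEE=2 aaTtEe=4 aaTtee=2 aattEE=1 aattEe=2 aattee=1
A_ T_ ee hits 9/64; gcd=1; 9÷1/64÷1 = 9/64

P(A_ T_ ee) = 9/64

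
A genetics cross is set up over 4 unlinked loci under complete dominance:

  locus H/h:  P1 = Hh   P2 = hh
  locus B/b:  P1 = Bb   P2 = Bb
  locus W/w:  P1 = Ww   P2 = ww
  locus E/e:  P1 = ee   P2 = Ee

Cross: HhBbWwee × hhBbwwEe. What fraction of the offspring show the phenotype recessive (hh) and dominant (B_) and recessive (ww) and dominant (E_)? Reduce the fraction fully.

P(hh B_ ww E_) = 3/32

HhBbWwee gametes: HBWe×2, HBwe×2, HbWe×2, Hbwe×2, hBWe×2, hBwe×2, hbWe×2, hbwe×2
hhBbwwEe gametes: hBwE×4, hBwe×4, hbwE×4, hbwe×4
HhBbWwee×hhBbwwEe grid (16·16=256): HhBBWwEe=8 HhBBWwee=8 HhBBwwEe=8 HhBBwwee=8 HhBbWwEe=16 HhBbWwee=16 HhBbwwEe=16 HhBbwwee=16 HhbbWwEe=8 HhbbWwee=8 HhbbwwEe=8 Hhbbwwee=8 hhBBWwEe=8 hhBBWwee=8 hhBBwwEe=8 hhBBwwee=8 hhBbWwEe=16 hhBbWwee=16 hhBbwwEe=16 hhBbwwee=16 hhbbWwEe=8 hhbbWwee=8 hhbbwwEe=8 hhbbwwee=8
hh B_ ww E_ hits 24/256; gcd=8; 24÷8/256÷8 = 3/32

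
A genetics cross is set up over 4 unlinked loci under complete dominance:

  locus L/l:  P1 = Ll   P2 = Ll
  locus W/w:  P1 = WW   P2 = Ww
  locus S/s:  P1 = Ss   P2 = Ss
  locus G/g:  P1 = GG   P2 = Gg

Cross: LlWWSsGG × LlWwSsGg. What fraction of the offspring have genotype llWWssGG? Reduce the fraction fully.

LlWWSsGG gametes: LWSG×4, LWsG×4, lWSG×4, lWsG×4
LlWwSsGg gametes: LWSG×1, LWSg×1, LWsG×1, LWsg×1, LwSG×1, LwSg×1, LwsG×1, Lwsg×1, lWSG×1, lWSg×1, lWsG×1, lWsg×1, lwSG×1, lwSg×1, lwsG×1, lwsg×1
LlWWSsGG×LlWwSsGg grid (16·16=256): LLWWSSGG=4 LLWWSSGg=4 LLWWSsGG=8 LLWWSsGg=8 LLWWssGG=4 LLWWssGg=4 LLWwSSGG=4 LLWwSSGg=4 LLWwSsGG=8 LLWwSsGg=8 LLWwssGG=4 LLWwssGg=4 LlWWSSGG=8 LlWWSSGg=8 LlWWSsGG=16 LlWWSsGg=16 LlWWssGG=8 LlWWssGg=8 LlWwSSGG=8 LlWwSSGg=8 LlWwSsGG=16 LlWwSsGg=16 LlWwssGG=8 LlWwssGg=8 llWWSSGG=4 llWWSSGg=4 llWWSsGG=8 llWWSsGg=8 llWWssGG=4 llWWssGg=4 llWwSSGG=4 llWwSSGg=4 llWwSsGG=8 llWwSsGg=8 llWwssGG=4 llWwssGg=4
llWWssGG hits 4/256; gcd=4; 4÷4/256÷4 = 1/64

P(llWWssGG) = 1/64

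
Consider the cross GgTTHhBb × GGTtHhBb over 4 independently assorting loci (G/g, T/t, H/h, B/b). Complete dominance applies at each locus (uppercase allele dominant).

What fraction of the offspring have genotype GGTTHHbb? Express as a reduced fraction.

P(GGTTHHbb) = 1/64

GgTTHhBb gametes: GTHB×2, GTHb×2, GThB×2, GThb×2, gTHB×2, gTHb×2, gThB×2, gThb×2
GGTtHhBb gametes: GTHB×2, GTHb×2, GThB×2, GThb×2, GtHB×2, GtHb×2, GthB×2, Gthb×2
GgTTHhBb×GGTtHhBb grid (16·16=256): GGTTHHBB=4 GGTTHHBb=8 GGTTHHbb=4 GGTTHhBB=8 GGTTHhBb=16 GGTTHhbb=8 GGTThhBB=4 GGTThhBb=8 GGTThhbb=4 GGTtHHBB=4 GGTtHHBb=8 GGTtHHbb=4 GGTtHhBB=8 GGTtHhBb=16 GGTtHhbb=8 GGTthhBB=4 GGTthhBb=8 GGTthhbb=4 GgTTHHBB=4 GgTTHHBb=8 GgTTHHbb=4 GgTTHhBB=8 GgTTHhBb=16 GgTTHhbb=8 GgTThhBB=4 GgTThhBb=8 GgTThhbb=4 GgTtHHBB=4 GgTtHHBb=8 GgTtHHbb=4 GgTtHhBB=8 GgTtHhBb=16 GgTtHhbb=8 GgTthhBB=4 GgTthhBb=8 GgTthhbb=4
GGTTHHbb hits 4/256; gcd=4; 4÷4/256÷4 = 1/64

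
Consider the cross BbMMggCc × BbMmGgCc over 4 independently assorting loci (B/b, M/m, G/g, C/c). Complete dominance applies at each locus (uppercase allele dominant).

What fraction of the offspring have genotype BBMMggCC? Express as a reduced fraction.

BbMMggCc gametes: BMgC×4, BMgc×4, bMgC×4, bMgc×4
BbMmGgCc gametes: BMGC×1, BMGc×1, BMgC×1, BMgc×1, BmGC×1, BmGc×1, BmgC×1, Bmgc×1, bMGC×1, bMGc×1, bMgC×1, bMgc×1, bmGC×1, bmGc×1, bmgC×1, bmgc×1
BbMMggCc×BbMmGgCc grid (16·16=256): BBMMGgCC=4 BBMMGgCc=8 BBMMGgcc=4 BBMMggCC=4 BBMMggCc=8 BBMMggcc=4 BBMmGgCC=4 BBMmGgCc=8 BBMmGgcc=4 BBMmggCC=4 BBMmggCc=8 BBMmggcc=4 BbMMGgCC=8 BbMMGgCc=16 BbMMGgcc=8 BbMMggCC=8 BbMMggCc=16 BbMMggcc=8 BbMmGgCC=8 BbMmGgCc=16 BbMmGgcc=8 BbMmggCC=8 BbMmggCc=16 BbMmggcc=8 bbMMGgCC=4 bbMMGgCc=8 bbMMGgcc=4 bbMMggCC=4 bbMMggCc=8 bbMMggcc=4 bbMmGgCC=4 bbMmGgCc=8 bbMmGgcc=4 bbMmggCC=4 bbMmggCc=8 bbMmggcc=4
BBMMggCC hits 4/256; gcd=4; 4÷4/256÷4 = 1/64

P(BBMMggCC) = 1/64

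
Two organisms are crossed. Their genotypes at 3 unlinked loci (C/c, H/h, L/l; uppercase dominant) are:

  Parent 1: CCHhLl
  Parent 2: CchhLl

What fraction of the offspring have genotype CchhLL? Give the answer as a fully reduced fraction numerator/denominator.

CCHhLl gametes: CHL×2, CHl×2, ChL×2, Chl×2
CchhLl gametes: ChL×2, Chl×2, chL×2, chl×2
CCHhLl×CchhLl grid (8·8=64): CCHhLL=4 CCHhLl=8 CCHhll=4 CChhLL=4 CChhLl=8 CChhll=4 CcHhLL=4 CcHhLl=8 CcHhll=4 CchhLL=4 CchhLl=8 Cchhll=4
CchhLL hits 4/64; gcd=4; 4÷4/64÷4 = 1/16

P(CchhLL) = 1/16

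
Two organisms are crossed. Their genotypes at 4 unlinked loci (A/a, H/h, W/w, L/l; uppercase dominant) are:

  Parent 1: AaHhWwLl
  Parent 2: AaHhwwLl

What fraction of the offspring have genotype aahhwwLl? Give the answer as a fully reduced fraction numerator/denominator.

AaHhWwLl gametes: AHWL×1, AHWl×1, AHwL×1, AHwl×1, AhWL×1, AhWl×1, AhwL×1, Ahwl×1, aHWL×1, aHWl×1, aHwL×1, aHwl×1, ahWL×1, ahWl×1, ahwL×1, ahwl×1
AaHhwwLl gametes: AHwL×2, AHwl×2, AhwL×2, Ahwl×2, aHwL×2, aHwl×2, ahwL×2, ahwl×2
AaHhWwLl×AaHhwwLl grid (16·16=256): AAHHWwLL=2 AAHHWwLl=4 AAHHWwll=2 AAHHwwLL=2 AAHHwwLl=4 AAHHwwll=2 AAHhWwLL=4 AAHhWwLl=8 AAHhWwll=4 AAHhwwLL=4 AAHhwwLl=8 AAHhwwll=4 AAhhWwLL=2 AAhhWwLl=4 AAhhWwll=2 AAhhwwLL=2 AAhhwwLl=4 AAhhwwll=2 AaHHWwLL=4 AaHHWwLl=8 AaHHWwll=4 AaHHwwLL=4 AaHHwwLl=8 AaHHwwll=4 AaHhWwLL=8 AaHhWwLl=16 AaHhWwll=8 AaHhwwLL=8 AaHhwwLl=16 AaHhwwll=8 AahhWwLL=4 AahhWwLl=8 AahhWwll=4 AahhwwLL=4 AahhwwLl=8 Aahhwwll=4 aaHHWwLL=2 aaHHWwLl=4 aaHHWwll=2 aaHHwwLL=2 aaHHwwLl=4 aaHHwwll=2 aaHhWwLL=4 aaHhWwLl=8 aaHhWwll=4 aaHhwwLL=4 aaHhwwLl=8 aaHhwwll=4 aahhWwLL=2 aahhWwLl=4 aahhWwll=2 aahhwwLL=2 aahhwwLl=4 aahhwwll=2
aahhwwLl hits 4/256; gcd=4; 4÷4/256÷4 = 1/64

P(aahhwwLl) = 1/64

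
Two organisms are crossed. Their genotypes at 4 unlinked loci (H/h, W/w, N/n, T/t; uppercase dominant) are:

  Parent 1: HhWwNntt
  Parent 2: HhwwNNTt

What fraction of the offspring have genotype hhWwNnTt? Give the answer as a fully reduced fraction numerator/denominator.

P(hhWwNnTt) = 1/32

HhWwNntt gametes: HWNt×2, HWnt×2, HwNt×2, Hwnt×2, hWNt×2, hWnt×2, hwNt×2, hwnt×2
HhwwNNTt gametes: HwNT×4, HwNt×4, hwNT×4, hwNt×4
HhWwNntt×HhwwNNTt grid (16·16=256): HHWwNNTt=8 HHWwNNtt=8 HHWwNnTt=8 HHWwNntt=8 HHwwNNTt=8 HHwwNNtt=8 HHwwNnTt=8 HHwwNntt=8 HhWwNNTt=16 HhWwNNtt=16 HhWwNnTt=16 HhWwNntt=16 HhwwNNTt=16 HhwwNNtt=16 HhwwNnTt=16 HhwwNntt=16 hhWwNNTt=8 hhWwNNtt=8 hhWwNnTt=8 hhWwNntt=8 hhwwNNTt=8 hhwwNNtt=8 hhwwNnTt=8 hhwwNntt=8
hhWwNnTt hits 8/256; gcd=8; 8÷8/256÷8 = 1/32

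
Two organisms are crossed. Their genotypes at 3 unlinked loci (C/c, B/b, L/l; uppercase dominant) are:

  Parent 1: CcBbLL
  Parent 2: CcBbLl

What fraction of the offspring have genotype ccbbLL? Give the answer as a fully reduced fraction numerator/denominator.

CcBbLL gametes: CBL×2, CbL×2, cBL×2, cbL×2
CcBbLl gametes: CBL×1, CBl×1, CbL×1, Cbl×1, cBL×1, cBl×1, cbL×1, cbl×1
CcBbLL×CcBbLl grid (8·8=64): CCBBLL=2 CCBBLl=2 CCBbLL=4 CCBbLl=4 CCbbLL=2 CCbbLl=2 CcBBLL=4 CcBBLl=4 CcBbLL=8 CcBbLl=8 CcbbLL=4 CcbbLl=4 ccBBLL=2 ccBBLl=2 ccBbLL=4 ccBbLl=4 ccbbLL=2 ccbbLl=2
ccbbLL hits 2/64; gcd=2; 2÷2/64÷2 = 1/32

P(ccbbLL) = 1/32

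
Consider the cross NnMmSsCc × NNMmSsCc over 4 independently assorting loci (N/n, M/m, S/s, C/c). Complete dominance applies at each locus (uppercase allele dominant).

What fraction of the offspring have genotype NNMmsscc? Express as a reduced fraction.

P(NNMmsscc) = 1/64

NnMmSsCc gametes: NMSC×1, NMSc×1, NMsC×1, NMsc×1, NmSC×1, NmSc×1, NmsC×1, Nmsc×1, nMSC×1, nMSc×1, nMsC×1, nMsc×1, nmSC×1, nmSc×1, nmsC×1, nmsc×1
NNMmSsCc gametes: NMSC×2, NMSc×2, NMsC×2, NMsc×2, NmSC×2, NmSc×2, NmsC×2, Nmsc×2
NnMmSsCc×NNMmSsCc grid (16·16=256): NNMMSSCC=2 NNMMSSCc=4 NNMMSScc=2 NNMMSsCC=4 NNMMSsCc=8 NNMMSscc=4 NNMMssCC=2 NNMMssCc=4 NNMMsscc=2 NNMmSSCC=4 NNMmSSCc=8 NNMmSScc=4 NNMmSsCC=8 NNMmSsCc=16 NNMmSscc=8 NNMmssCC=4 NNMmssCc=8 NNMmsscc=4 NNmmSSCC=2 NNmmSSCc=4 NNmmSScc=2 NNmmSsCC=4 NNmmSsCc=8 NNmmSscc=4 NNmmssCC=2 NNmmssCc=4 NNmmsscc=2 NnMMSSCC=2 NnMMSSCc=4 NnMMSScc=2 NnMMSsCC=4 NnMMSsCc=8 NnMMSscc=4 NnMMssCC=2 NnMMssCc=4 NnMMsscc=2 NnMmSSCC=4 NnMmSSCc=8 NnMmSScc=4 NnMmSsCC=8 NnMmSsCc=16 NnMmSscc=8 NnMmssCC=4 NnMmssCc=8 NnMmsscc=4 NnmmSSCC=2 NnmmSSCc=4 NnmmSScc=2 NnmmSsCC=4 NnmmSsCc=8 NnmmSscc=4 NnmmssCC=2 NnmmssCc=4 Nnmmsscc=2
NNMmsscc hits 4/256; gcd=4; 4÷4/256÷4 = 1/64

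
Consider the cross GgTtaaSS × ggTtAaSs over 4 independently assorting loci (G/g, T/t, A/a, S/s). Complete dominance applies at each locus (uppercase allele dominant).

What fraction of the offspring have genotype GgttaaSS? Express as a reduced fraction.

P(GgttaaSS) = 1/32

GgTtaaSS gametes: GTaS×4, GtaS×4, gTaS×4, gtaS×4
ggTtAaSs gametes: gTAS×2, gTAs×2, gTaS×2, gTas×2, gtAS×2, gtAs×2, gtaS×2, gtas×2
GgTtaaSS×ggTtAaSs grid (16·16=256): GgTTAaSS=8 GgTTAaSs=8 GgTTaaSS=8 GgTTaaSs=8 GgTtAaSS=16 GgTtAaSs=16 GgTtaaSS=16 GgTtaaSs=16 GgttAaSS=8 GgttAaSs=8 GgttaaSS=8 GgttaaSs=8 ggTTAaSS=8 ggTTAaSs=8 ggTTaaSS=8 ggTTaaSs=8 ggTtAaSS=16 ggTtAaSs=16 ggTtaaSS=16 ggTtaaSs=16 ggttAaSS=8 ggttAaSs=8 ggttaaSS=8 ggttaaSs=8
GgttaaSS hits 8/256; gcd=8; 8÷8/256÷8 = 1/32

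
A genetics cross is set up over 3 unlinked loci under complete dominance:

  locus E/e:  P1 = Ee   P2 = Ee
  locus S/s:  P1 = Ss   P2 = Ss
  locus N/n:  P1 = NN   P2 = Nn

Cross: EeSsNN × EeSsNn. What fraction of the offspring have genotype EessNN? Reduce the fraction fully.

P(EessNN) = 1/16

EeSsNN gametes: ESN×2, EsN×2, eSN×2, esN×2
EeSsNn gametes: ESN×1, ESn×1, EsN×1, Esn×1, eSN×1, eSn×1, esN×1, esn×1
EeSsNN×EeSsNn grid (8·8=64): EESSNN=2 EESSNn=2 EESsNN=4 EESsNn=4 EEssNN=2 EEssNn=2 EeSSNN=4 EeSSNn=4 EeSsNN=8 EeSsNn=8 EessNN=4 EessNn=4 eeSSNN=2 eeSSNn=2 eeSsNN=4 eeSsNn=4 eessNN=2 eessNn=2
EessNN hits 4/64; gcd=4; 4÷4/64÷4 = 1/16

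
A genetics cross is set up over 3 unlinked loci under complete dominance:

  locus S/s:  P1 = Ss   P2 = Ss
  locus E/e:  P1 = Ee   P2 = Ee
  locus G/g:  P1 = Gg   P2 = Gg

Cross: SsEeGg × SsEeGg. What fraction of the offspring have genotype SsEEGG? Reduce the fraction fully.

P(SsEEGG) = 1/32

SsEeGg gametes: SEG×1, SEg×1, SeG×1, Seg×1, sEG×1, sEg×1, seG×1, seg×1
SsEeGg gametes: SEG×1, SEg×1, SeG×1, Seg×1, sEG×1, sEg×1, seG×1, seg×1
SsEeGg×SsEeGg grid (8·8=64): SSEEGG=1 SSEEGg=2 SSEEgg=1 SSEeGG=2 SSEeGg=4 SSEegg=2 SSeeGG=1 SSeeGg=2 SSeegg=1 SsEEGG=2 SsEEGg=4 SsEEgg=2 SsEeGG=4 SsEeGg=8 SsEegg=4 SseeGG=2 SseeGg=4 Sseegg=2 ssEEGG=1 ssEEGg=2 ssEEgg=1 ssEeGG=2 ssEeGg=4 ssEegg=2 sseeGG=1 sseeGg=2 sseegg=1
SsEEGG hits 2/64; gcd=2; 2÷2/64÷2 = 1/32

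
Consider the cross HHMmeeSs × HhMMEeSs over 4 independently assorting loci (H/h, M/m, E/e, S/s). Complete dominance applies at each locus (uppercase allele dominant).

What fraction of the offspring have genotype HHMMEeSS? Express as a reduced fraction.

P(HHMMEeSS) = 1/32

HHMmeeSs gametes: HMeS×4, HMes×4, HmeS×4, Hmes×4
HhMMEeSs gametes: HMES×2, HMEs×2, HMeS×2, HMes×2, hMES×2, hMEs×2, hMeS×2, hMes×2
HHMmeeSs×HhMMEeSs grid (16·16=256): HHMMEeSS=8 HHMMEeSs=16 HHMMEess=8 HHMMeeSS=8 HHMMeeSs=16 HHMMeess=8 HHMmEeSS=8 HHMmEeSs=16 HHMmEess=8 HHMmeeSS=8 HHMmeeSs=16 HHMmeess=8 HhMMEeSS=8 HhMMEeSs=16 HhMMEess=8 HhMMeeSS=8 HhMMeeSs=16 HhMMeess=8 HhMmEeSS=8 HhMmEeSs=16 HhMmEess=8 HhMmeeSS=8 HhMmeeSs=16 HhMmeess=8
HHMMEeSS hits 8/256; gcd=8; 8÷8/256÷8 = 1/32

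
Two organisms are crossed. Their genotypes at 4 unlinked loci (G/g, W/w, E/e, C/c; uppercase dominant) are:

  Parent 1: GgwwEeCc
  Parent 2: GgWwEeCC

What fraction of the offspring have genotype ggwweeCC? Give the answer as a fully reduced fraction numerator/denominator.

P(ggwweeCC) = 1/64

GgwwEeCc gametes: GwEC×2, GwEc×2, GweC×2, Gwec×2, gwEC×2, gwEc×2, gweC×2, gwec×2
GgWwEeCC gametes: GWEC×2, GWeC×2, GwEC×2, GweC×2, gWEC×2, gWeC×2, gwEC×2, gweC×2
GgwwEeCc×GgWwEeCC grid (16·16=256): GGWwEECC=4 GGWwEECc=4 GGWwEeCC=8 GGWwEeCc=8 GGWweeCC=4 GGWweeCc=4 GGwwEECC=4 GGwwEECc=4 GGwwEeCC=8 GGwwEeCc=8 GGwweeCC=4 GGwweeCc=4 GgWwEECC=8 GgWwEECc=8 GgWwEeCC=16 GgWwEeCc=16 GgWweeCC=8 GgWweeCc=8 GgwwEECC=8 GgwwEECc=8 GgwwEeCC=16 GgwwEeCc=16 GgwweeCC=8 GgwweeCc=8 ggWwEECC=4 ggWwEECc=4 ggWwEeCC=8 ggWwEeCc=8 ggWweeCC=4 ggWweeCc=4 ggwwEECC=4 ggwwEECc=4 ggwwEeCC=8 ggwwEeCc=8 ggwweeCC=4 ggwweeCc=4
ggwweeCC hits 4/256; gcd=4; 4÷4/256÷4 = 1/64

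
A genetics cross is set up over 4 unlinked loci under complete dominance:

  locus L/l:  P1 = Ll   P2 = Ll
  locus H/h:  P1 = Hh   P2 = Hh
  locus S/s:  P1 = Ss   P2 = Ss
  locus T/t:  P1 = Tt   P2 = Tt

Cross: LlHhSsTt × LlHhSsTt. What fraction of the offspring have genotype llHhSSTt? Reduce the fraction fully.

LlHhSsTt gametes: LHST×1, LHSt×1, LHsT×1, LHst×1, LhST×1, LhSt×1, LhsT×1, Lhst×1, lHST×1, lHSt×1, lHsT×1, lHst×1, lhST×1, lhSt×1, lhsT×1, lhst×1
LlHhSsTt gametes: LHST×1, LHSt×1, LHsT×1, LHst×1, LhST×1, LhSt×1, LhsT×1, Lhst×1, lHST×1, lHSt×1, lHsT×1, lHst×1, lhST×1, lhSt×1, lhsT×1, lhst×1
LlHhSsTt×LlHhSsTt grid (16·16=256): LLHHSSTT=1 LLHHSSTt=2 LLHHSStt=1 LLHHSsTT=2 LLHHSsTt=4 LLHHSstt=2 LLHHssTT=1 LLHHssTt=2 LLHHsstt=1 LLHhSSTT=2 LLHhSSTt=4 LLHhSStt=2 LLHhSsTT=4 LLHhSsTt=8 LLHhSstt=4 LLHhssTT=2 LLHhssTt=4 LLHhsstt=2 LLhhSSTT=1 LLhhSSTt=2 LLhhSStt=1 LLhhSsTT=2 LLhhSsTt=4 LLhhSstt=2 LLhhssTT=1 LLhhssTt=2 LLhhsstt=1 LlHHSSTT=2 LlHHSSTt=4 LlHHSStt=2 LlHHSsTT=4 LlHHSsTt=8 LlHHSstt=4 LlHHssTT=2 LlHHssTt=4 LlHHsstt=2 LlHhSSTT=4 LlHhSSTt=8 LlHhSStt=4 LlHhSsTT=8 LlHhSsTt=16 LlHhSstt=8 LlHhssTT=4 LlHhssTt=8 LlHhsstt=4 LlhhSSTT=2 LlhhSSTt=4 LlhhSStt=2 LlhhSsTT=4 LlhhSsTt=8 LlhhSstt=4 LlhhssTT=2 LlhhssTt=4 Llhhsstt=2 llHHSSTT=1 llHHSSTt=2 llHHSStt=1 llHHSsTT=2 llHHSsTt=4 llHHSstt=2 llHHssTT=1 llHHssTt=2 llHHsstt=1 llHhSSTT=2 llHhSSTt=4 llHhSStt=2 llHhSsTT=4 llHhSsTt=8 llHhSstt=4 llHhssTT=2 llHhssTt=4 llHhsstt=2 llhhSSTT=1 llhhSSTt=2 llhhSStt=1 llhhSsTT=2 llhhSsTt=4 llhhSstt=2 llhhssTT=1 llhhssTt=2 llhhsstt=1
llHhSSTt hits 4/256; gcd=4; 4÷4/256÷4 = 1/64

P(llHhSSTt) = 1/64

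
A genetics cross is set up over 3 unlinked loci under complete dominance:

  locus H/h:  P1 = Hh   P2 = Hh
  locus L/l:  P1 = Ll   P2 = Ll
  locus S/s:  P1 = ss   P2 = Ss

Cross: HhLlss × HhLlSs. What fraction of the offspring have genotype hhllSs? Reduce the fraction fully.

P(hhllSs) = 1/32

HhLlss gametes: HLs×2, Hls×2, hLs×2, hls×2
HhLlSs gametes: HLS×1, HLs×1, HlS×1, Hls×1, hLS×1, hLs×1, hlS×1, hls×1
HhLlss×HhLlSs grid (8·8=64): HHLLSs=2 HHLLss=2 HHLlSs=4 HHLlss=4 HHllSs=2 HHllss=2 HhLLSs=4 HhLLss=4 HhLlSs=8 HhLlss=8 HhllSs=4 Hhllss=4 hhLLSs=2 hhLLss=2 hhLlSs=4 hhLlss=4 hhllSs=2 hhllss=2
hhllSs hits 2/64; gcd=2; 2÷2/64÷2 = 1/32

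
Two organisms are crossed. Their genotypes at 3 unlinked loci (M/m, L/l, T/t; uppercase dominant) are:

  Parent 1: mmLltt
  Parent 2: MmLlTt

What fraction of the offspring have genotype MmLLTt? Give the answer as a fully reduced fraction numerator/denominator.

mmLltt gametes: mLt×4, mlt×4
MmLlTt gametes: MLT×1, MLt×1, MlT×1, Mlt×1, mLT×1, mLt×1, mlT×1, mlt×1
mmLltt×MmLlTt grid (8·8=64): MmLLTt=4 MmLLtt=4 MmLlTt=8 MmLltt=8 MmllTt=4 Mmlltt=4 mmLLTt=4 mmLLtt=4 mmLlTt=8 mmLltt=8 mmllTt=4 mmlltt=4
MmLLTt hits 4/64; gcd=4; 4÷4/64÷4 = 1/16

P(MmLLTt) = 1/16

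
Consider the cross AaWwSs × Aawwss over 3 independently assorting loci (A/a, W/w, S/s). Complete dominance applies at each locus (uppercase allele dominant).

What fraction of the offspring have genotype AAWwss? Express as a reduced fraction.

AaWwSs gametes: AWS×1, AWs×1, AwS×1, Aws×1, aWS×1, aWs×1, awS×1, aws×1
Aawwss gametes: Aws×4, aws×4
AaWwSs×Aawwss grid (8·8=64): AAWwSs=4 AAWwss=4 AAwwSs=4 AAwwss=4 AaWwSs=8 AaWwss=8 AawwSs=8 Aawwss=8 aaWwSs=4 aaWwss=4 aawwSs=4 aawwss=4
AAWwss hits 4/64; gcd=4; 4÷4/64÷4 = 1/16

P(AAWwss) = 1/16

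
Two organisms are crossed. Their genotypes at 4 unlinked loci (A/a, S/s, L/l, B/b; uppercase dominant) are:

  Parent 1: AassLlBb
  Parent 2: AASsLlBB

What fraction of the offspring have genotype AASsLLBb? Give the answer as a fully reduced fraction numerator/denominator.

AassLlBb gametes: AsLB×2, AsLb×2, AslB×2, Aslb×2, asLB×2, asLb×2, aslB×2, aslb×2
AASsLlBB gametes: ASLB×4, ASlB×4, AsLB×4, AslB×4
AassLlBb×AASsLlBB grid (16·16=256): AASsLLBB=8 AASsLLBb=8 AASsLlBB=16 AASsLlBb=16 AASsllBB=8 AASsllBb=8 AAssLLBB=8 AAssLLBb=8 AAssLlBB=16 AAssLlBb=16 AAssllBB=8 AAssllBb=8 AaSsLLBB=8 AaSsLLBb=8 AaSsLlBB=16 AaSsLlBb=16 AaSsllBB=8 AaSsllBb=8 AassLLBB=8 AassLLBb=8 AassLlBB=16 AassLlBb=16 AassllBB=8 AassllBb=8
AASsLLBb hits 8/256; gcd=8; 8÷8/256÷8 = 1/32

P(AASsLLBb) = 1/32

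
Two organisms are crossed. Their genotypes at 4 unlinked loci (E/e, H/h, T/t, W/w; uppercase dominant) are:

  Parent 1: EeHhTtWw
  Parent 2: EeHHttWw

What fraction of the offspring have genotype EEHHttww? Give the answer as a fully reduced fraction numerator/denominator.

P(EEHHttww) = 1/64

EeHhTtWw gametes: EHTW×1, EHTw×1, EHtW×1, EHtw×1, EhTW×1, EhTw×1, EhtW×1, Ehtw×1, eHTW×1, eHTw×1, eHtW×1, eHtw×1, ehTW×1, ehTw×1, ehtW×1, ehtw×1
EeHHttWw gametes: EHtW×4, EHtw×4, eHtW×4, eHtw×4
EeHhTtWw×EeHHttWw grid (16·16=256): EEHHTtWW=4 EEHHTtWw=8 EEHHTtww=4 EEHHttWW=4 EEHHttWw=8 EEHHttww=4 EEHhTtWW=4 EEHhTtWw=8 EEHhTtww=4 EEHhttWW=4 EEHhttWw=8 EEHhttww=4 EeHHTtWW=8 EeHHTtWw=16 EeHHTtww=8 EeHHttWW=8 EeHHttWw=16 EeHHttww=8 EeHhTtWW=8 EeHhTtWw=16 EeHhTtww=8 EeHhttWW=8 EeHhttWw=16 EeHhttww=8 eeHHTtWW=4 eeHHTtWw=8 eeHHTtww=4 eeHHttWW=4 eeHHttWw=8 eeHHttww=4 eeHhTtWW=4 eeHhTtWw=8 eeHhTtww=4 eeHhttWW=4 eeHhttWw=8 eeHhttww=4
EEHHttww hits 4/256; gcd=4; 4÷4/256÷4 = 1/64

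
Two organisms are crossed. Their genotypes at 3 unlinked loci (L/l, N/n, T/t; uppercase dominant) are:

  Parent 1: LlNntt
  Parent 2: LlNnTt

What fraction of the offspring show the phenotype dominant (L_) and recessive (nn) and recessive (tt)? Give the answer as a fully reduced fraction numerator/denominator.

P(L_ nn tt) = 3/32

LlNntt gametes: LNt×2, Lnt×2, lNt×2, lnt×2
LlNnTt gametes: LNT×1, LNt×1, LnT×1, Lnt×1, lNT×1, lNt×1, lnT×1, lnt×1
LlNntt×LlNnTt grid (8·8=64): LLNNTt=2 LLNNtt=2 LLNnTt=4 LLNntt=4 LLnnTt=2 LLnntt=2 LlNNTt=4 LlNNtt=4 LlNnTt=8 LlNntt=8 LlnnTt=4 Llnntt=4 llNNTt=2 llNNtt=2 llNnTt=4 llNntt=4 llnnTt=2 llnntt=2
L_ nn tt hits 6/64; gcd=2; 6÷2/64÷2 = 3/32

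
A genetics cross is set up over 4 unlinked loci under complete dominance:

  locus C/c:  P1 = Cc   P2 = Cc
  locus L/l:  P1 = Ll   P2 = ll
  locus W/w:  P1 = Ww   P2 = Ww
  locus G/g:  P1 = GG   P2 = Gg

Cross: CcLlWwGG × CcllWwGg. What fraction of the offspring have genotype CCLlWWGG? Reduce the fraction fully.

P(CCLlWWGG) = 1/64

CcLlWwGG gametes: CLWG×2, CLwG×2, ClWG×2, ClwG×2, cLWG×2, cLwG×2, clWG×2, clwG×2
CcllWwGg gametes: ClWG×2, ClWg×2, ClwG×2, Clwg×2, clWG×2, clWg×2, clwG×2, clwg×2
CcLlWwGG×CcllWwGg grid (16·16=256): CCLlWWGG=4 CCLlWWGg=4 CCLlWwGG=8 CCLlWwGg=8 CCLlwwGG=4 CCLlwwGg=4 CCllWWGG=4 CCllWWGg=4 CCllWwGG=8 CCllWwGg=8 CCllwwGG=4 CCllwwGg=4 CcLlWWGG=8 CcLlWWGg=8 CcLlWwGG=16 CcLlWwGg=16 CcLlwwGG=8 CcLlwwGg=8 CcllWWGG=8 CcllWWGg=8 CcllWwGG=16 CcllWwGg=16 CcllwwGG=8 CcllwwGg=8 ccLlWWGG=4 ccLlWWGg=4 ccLlWwGG=8 ccLlWwGg=8 ccLlwwGG=4 ccLlwwGg=4 ccllWWGG=4 ccllWWGg=4 ccllWwGG=8 ccllWwGg=8 ccllwwGG=4 ccllwwGg=4
CCLlWWGG hits 4/256; gcd=4; 4÷4/256÷4 = 1/64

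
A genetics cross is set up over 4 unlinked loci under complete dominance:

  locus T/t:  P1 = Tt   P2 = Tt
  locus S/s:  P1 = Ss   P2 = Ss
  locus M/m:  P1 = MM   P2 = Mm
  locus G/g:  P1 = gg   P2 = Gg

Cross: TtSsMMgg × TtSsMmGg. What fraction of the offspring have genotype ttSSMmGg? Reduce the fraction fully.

TtSsMMgg gametes: TSMg×4, TsMg×4, tSMg×4, tsMg×4
TtSsMmGg gametes: TSMG×1, TSMg×1, TSmG×1, TSmg×1, TsMG×1, TsMg×1, TsmG×1, Tsmg×1, tSMG×1, tSMg×1, tSmG×1, tSmg×1, tsMG×1, tsMg×1, tsmG×1, tsmg×1
TtSsMMgg×TtSsMmGg grid (16·16=256): TTSSMMGg=4 TTSSMMgg=4 TTSSMmGg=4 TTSSMmgg=4 TTSsMMGg=8 TTSsMMgg=8 TTSsMmGg=8 TTSsMmgg=8 TTssMMGg=4 TTssMMgg=4 TTssMmGg=4 TTssMmgg=4 TtSSMMGg=8 TtSSMMgg=8 TtSSMmGg=8 TtSSMmgg=8 TtSsMMGg=16 TtSsMMgg=16 TtSsMmGg=16 TtSsMmgg=16 TtssMMGg=8 TtssMMgg=8 TtssMmGg=8 TtssMmgg=8 ttSSMMGg=4 ttSSMMgg=4 ttSSMmGg=4 ttSSMmgg=4 ttSsMMGg=8 ttSsMMgg=8 ttSsMmGg=8 ttSsMmgg=8 ttssMMGg=4 ttssMMgg=4 ttssMmGg=4 ttssMmgg=4
ttSSMmGg hits 4/256; gcd=4; 4÷4/256÷4 = 1/64

P(ttSSMmGg) = 1/64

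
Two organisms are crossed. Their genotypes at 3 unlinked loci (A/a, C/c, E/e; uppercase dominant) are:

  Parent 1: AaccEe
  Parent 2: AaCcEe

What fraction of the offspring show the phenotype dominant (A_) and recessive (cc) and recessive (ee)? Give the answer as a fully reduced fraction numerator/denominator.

AaccEe gametes: AcE×2, Ace×2, acE×2, ace×2
AaCcEe gametes: ACE×1, ACe×1, AcE×1, Ace×1, aCE×1, aCe×1, acE×1, ace×1
AaccEe×AaCcEe grid (8·8=64): AACcEE=2 AACcEe=4 AACcee=2 AAccEE=2 AAccEe=4 AAccee=2 AaCcEE=4 AaCcEe=8 AaCcee=4 AaccEE=4 AaccEe=8 Aaccee=4 aaCcEE=2 aaCcEe=4 aaCcee=2 aaccEE=2 aaccEe=4 aaccee=2
A_ cc ee hits 6/64; gcd=2; 6÷2/64÷2 = 3/32

P(A_ cc ee) = 3/32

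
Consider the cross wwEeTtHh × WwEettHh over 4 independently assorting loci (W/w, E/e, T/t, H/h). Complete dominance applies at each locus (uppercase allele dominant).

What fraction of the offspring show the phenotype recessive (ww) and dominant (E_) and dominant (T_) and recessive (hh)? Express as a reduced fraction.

P(ww E_ T_ hh) = 3/64

wwEeTtHh gametes: wETH×2, wETh×2, wEtH×2, wEth×2, weTH×2, weTh×2, wetH×2, weth×2
WwEettHh gametes: WEtH×2, WEth×2, WetH×2, Weth×2, wEtH×2, wEth×2, wetH×2, weth×2
wwEeTtHh×WwEettHh grid (16·16=256): WwEETtHH=4 WwEETtHh=8 WwEETthh=4 WwEEttHH=4 WwEEttHh=8 WwEEtthh=4 WwEeTtHH=8 WwEeTtHh=16 WwEeTthh=8 WwEettHH=8 WwEettHh=16 WwEetthh=8 WweeTtHH=4 WweeTtHh=8 WweeTthh=4 WweettHH=4 WweettHh=8 Wweetthh=4 wwEETtHH=4 wwEETtHh=8 wwEETthh=4 wwEEttHH=4 wwEEttHh=8 wwEEtthh=4 wwEeTtHH=8 wwEeTtHh=16 wwEeTthh=8 wwEettHH=8 wwEettHh=16 wwEetthh=8 wweeTtHH=4 wweeTtHh=8 wweeTthh=4 wweettHH=4 wweettHh=8 wweetthh=4
ww E_ T_ hh hits 12/256; gcd=4; 12÷4/256÷4 = 3/64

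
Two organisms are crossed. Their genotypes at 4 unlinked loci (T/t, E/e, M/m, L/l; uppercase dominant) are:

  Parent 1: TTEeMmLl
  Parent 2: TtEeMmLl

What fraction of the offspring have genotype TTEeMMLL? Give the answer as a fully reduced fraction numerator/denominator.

P(TTEeMMLL) = 1/64

TTEeMmLl gametes: TEML×2, TEMl×2, TEmL×2, TEml×2, TeML×2, TeMl×2, TemL×2, Teml×2
TtEeMmLl gametes: TEML×1, TEMl×1, TEmL×1, TEml×1, TeML×1, TeMl×1, TemL×1, Teml×1, tEML×1, tEMl×1, tEmL×1, tEml×1, teML×1, teMl×1, temL×1, teml×1
TTEeMmLl×TtEeMmLl grid (16·16=256): TTEEMMLL=2 TTEEMMLl=4 TTEEMMll=2 TTEEMmLL=4 TTEEMmLl=8 TTEEMmll=4 TTEEmmLL=2 TTEEmmLl=4 TTEEmmll=2 TTEeMMLL=4 TTEeMMLl=8 TTEeMMll=4 TTEeMmLL=8 TTEeMmLl=16 TTEeMmll=8 TTEemmLL=4 TTEemmLl=8 TTEemmll=4 TTeeMMLL=2 TTeeMMLl=4 TTeeMMll=2 TTeeMmLL=4 TTeeMmLl=8 TTeeMmll=4 TTeemmLL=2 TTeemmLl=4 TTeemmll=2 TtEEMMLL=2 TtEEMMLl=4 TtEEMMll=2 TtEEMmLL=4 TtEEMmLl=8 TtEEMmll=4 TtEEmmLL=2 TtEEmmLl=4 TtEEmmll=2 TtEeMMLL=4 TtEeMMLl=8 TtEeMMll=4 TtEeMmLL=8 TtEeMmLl=16 TtEeMmll=8 TtEemmLL=4 TtEemmLl=8 TtEemmll=4 TteeMMLL=2 TteeMMLl=4 TteeMMll=2 TteeMmLL=4 TteeMmLl=8 TteeMmll=4 TteemmLL=2 TteemmLl=4 Tteemmll=2
TTEeMMLL hits 4/256; gcd=4; 4÷4/256÷4 = 1/64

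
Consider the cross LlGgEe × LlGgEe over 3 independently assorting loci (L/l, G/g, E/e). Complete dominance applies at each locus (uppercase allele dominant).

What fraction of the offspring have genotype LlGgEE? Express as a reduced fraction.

LlGgEe gametes: LGE×1, LGe×1, LgE×1, Lge×1, lGE×1, lGe×1, lgE×1, lge×1
LlGgEe gametes: LGE×1, LGe×1, LgE×1, Lge×1, lGE×1, lGe×1, lgE×1, lge×1
LlGgEe×LlGgEe grid (8·8=64): LLGGEE=1 LLGGEe=2 LLGGee=1 LLGgEE=2 LLGgEe=4 LLGgee=2 LLggEE=1 LLggEe=2 LLggee=1 LlGGEE=2 LlGGEe=4 LlGGee=2 LlGgEE=4 LlGgEe=8 LlGgee=4 LlggEE=2 LlggEe=4 Llggee=2 llGGEE=1 llGGEe=2 llGGee=1 llGgEE=2 llGgEe=4 llGgee=2 llggEE=1 llggEe=2 llggee=1
LlGgEE hits 4/64; gcd=4; 4÷4/64÷4 = 1/16

P(LlGgEE) = 1/16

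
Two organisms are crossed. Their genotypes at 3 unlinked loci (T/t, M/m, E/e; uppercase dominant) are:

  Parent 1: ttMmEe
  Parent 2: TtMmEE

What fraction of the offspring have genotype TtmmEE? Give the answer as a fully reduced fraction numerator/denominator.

P(TtmmEE) = 1/16

ttMmEe gametes: tME×2, tMe×2, tmE×2, tme×2
TtMmEE gametes: TME×2, TmE×2, tME×2, tmE×2
ttMmEe×TtMmEE grid (8·8=64): TtMMEE=4 TtMMEe=4 TtMmEE=8 TtMmEe=8 TtmmEE=4 TtmmEe=4 ttMMEE=4 ttMMEe=4 ttMmEE=8 ttMmEe=8 ttmmEE=4 ttmmEe=4
TtmmEE hits 4/64; gcd=4; 4÷4/64÷4 = 1/16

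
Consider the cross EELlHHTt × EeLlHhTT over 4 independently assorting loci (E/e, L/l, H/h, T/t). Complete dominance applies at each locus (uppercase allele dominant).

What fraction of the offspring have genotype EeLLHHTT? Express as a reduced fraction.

P(EeLLHHTT) = 1/32

EELlHHTt gametes: ELHT×4, ELHt×4, ElHT×4, ElHt×4
EeLlHhTT gametes: ELHT×2, ELhT×2, ElHT×2, ElhT×2, eLHT×2, eLhT×2, elHT×2, elhT×2
EELlHHTt×EeLlHhTT grid (16·16=256): EELLHHTT=8 EELLHHTt=8 EELLHhTT=8 EELLHhTt=8 EELlHHTT=16 EELlHHTt=16 EELlHhTT=16 EELlHhTt=16 EEllHHTT=8 EEllHHTt=8 EEllHhTT=8 EEllHhTt=8 EeLLHHTT=8 EeLLHHTt=8 EeLLHhTT=8 EeLLHhTt=8 EeLlHHTT=16 EeLlHHTt=16 EeLlHhTT=16 EeLlHhTt=16 EellHHTT=8 EellHHTt=8 EellHhTT=8 EellHhTt=8
EeLLHHTT hits 8/256; gcd=8; 8÷8/256÷8 = 1/32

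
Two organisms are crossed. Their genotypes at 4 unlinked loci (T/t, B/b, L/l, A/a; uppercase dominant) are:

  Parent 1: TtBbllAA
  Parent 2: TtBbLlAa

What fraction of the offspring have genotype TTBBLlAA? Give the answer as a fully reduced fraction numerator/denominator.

P(TTBBLlAA) = 1/64

TtBbllAA gametes: TBlA×4, TblA×4, tBlA×4, tblA×4
TtBbLlAa gametes: TBLA×1, TBLa×1, TBlA×1, TBla×1, TbLA×1, TbLa×1, TblA×1, Tbla×1, tBLA×1, tBLa×1, tBlA×1, tBla×1, tbLA×1, tbLa×1, tblA×1, tbla×1
TtBbllAA×TtBbLlAa grid (16·16=256): TTBBLlAA=4 TTBBLlAa=4 TTBBllAA=4 TTBBllAa=4 TTBbLlAA=8 TTBbLlAa=8 TTBbllAA=8 TTBbllAa=8 TTbbLlAA=4 TTbbLlAa=4 TTbbllAA=4 TTbbllAa=4 TtBBLlAA=8 TtBBLlAa=8 TtBBllAA=8 TtBBllAa=8 TtBbLlAA=16 TtBbLlAa=16 TtBbllAA=16 TtBbllAa=16 TtbbLlAA=8 TtbbLlAa=8 TtbbllAA=8 TtbbllAa=8 ttBBLlAA=4 ttBBLlAa=4 ttBBllAA=4 ttBBllAa=4 ttBbLlAA=8 ttBbLlAa=8 ttBbllAA=8 ttBbllAa=8 ttbbLlAA=4 ttbbLlAa=4 ttbbllAA=4 ttbbllAa=4
TTBBLlAA hits 4/256; gcd=4; 4÷4/256÷4 = 1/64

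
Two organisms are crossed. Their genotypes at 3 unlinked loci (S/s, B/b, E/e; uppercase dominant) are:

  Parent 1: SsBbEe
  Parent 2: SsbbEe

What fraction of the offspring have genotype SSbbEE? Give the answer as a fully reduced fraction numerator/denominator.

SsBbEe gametes: SBE×1, SBe×1, SbE×1, Sbe×1, sBE×1, sBe×1, sbE×1, sbe×1
SsbbEe gametes: SbE×2, Sbe×2, sbE×2, sbe×2
SsBbEe×SsbbEe grid (8·8=64): SSBbEE=2 SSBbEe=4 SSBbee=2 SSbbEE=2 SSbbEe=4 SSbbee=2 SsBbEE=4 SsBbEe=8 SsBbee=4 SsbbEE=4 SsbbEe=8 Ssbbee=4 ssBbEE=2 ssBbEe=4 ssBbee=2 ssbbEE=2 ssbbEe=4 ssbbee=2
SSbbEE hits 2/64; gcd=2; 2÷2/64÷2 = 1/32

P(SSbbEE) = 1/32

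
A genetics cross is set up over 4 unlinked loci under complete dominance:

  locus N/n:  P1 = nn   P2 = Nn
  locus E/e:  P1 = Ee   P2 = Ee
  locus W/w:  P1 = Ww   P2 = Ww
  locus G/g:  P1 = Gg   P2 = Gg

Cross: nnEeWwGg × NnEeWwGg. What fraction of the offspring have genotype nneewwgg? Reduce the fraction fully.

nnEeWwGg gametes: nEWG×2, nEWg×2, nEwG×2, nEwg×2, neWG×2, neWg×2, newG×2, newg×2
NnEeWwGg gametes: NEWG×1, NEWg×1, NEwG×1, NEwg×1, NeWG×1, NeWg×1, NewG×1, Newg×1, nEWG×1, nEWg×1, nEwG×1, nEwg×1, neWG×1, neWg×1, newG×1, newg×1
nnEeWwGg×NnEeWwGg grid (16·16=256): NnEEWWGG=2 NnEEWWGg=4 NnEEWWgg=2 NnEEWwGG=4 NnEEWwGg=8 NnEEWwgg=4 NnEEwwGG=2 NnEEwwGg=4 NnEEwwgg=2 NnEeWWGG=4 NnEeWWGg=8 NnEeWWgg=4 NnEeWwGG=8 NnEeWwGg=16 NnEeWwgg=8 NnEewwGG=4 NnEewwGg=8 NnEewwgg=4 NneeWWGG=2 NneeWWGg=4 NneeWWgg=2 NneeWwGG=4 NneeWwGg=8 NneeWwgg=4 NneewwGG=2 NneewwGg=4 Nneewwgg=2 nnEEWWGG=2 nnEEWWGg=4 nnEEWWgg=2 nnEEWwGG=4 nnEEWwGg=8 nnEEWwgg=4 nnEEwwGG=2 nnEEwwGg=4 nnEEwwgg=2 nnEeWWGG=4 nnEeWWGg=8 nnEeWWgg=4 nnEeWwGG=8 nnEeWwGg=16 nnEeWwgg=8 nnEewwGG=4 nnEewwGg=8 nnEewwgg=4 nneeWWGG=2 nneeWWGg=4 nneeWWgg=2 nneeWwGG=4 nneeWwGg=8 nneeWwgg=4 nneewwGG=2 nneewwGg=4 nneewwgg=2
nneewwgg hits 2/256; gcd=2; 2÷2/256÷2 = 1/128

P(nneewwgg) = 1/128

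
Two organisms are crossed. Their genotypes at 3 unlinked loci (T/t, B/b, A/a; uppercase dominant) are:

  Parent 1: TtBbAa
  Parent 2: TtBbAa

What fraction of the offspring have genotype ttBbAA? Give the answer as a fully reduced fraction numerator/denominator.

P(ttBbAA) = 1/32

TtBbAa gametes: TBA×1, TBa×1, TbA×1, Tba×1, tBA×1, tBa×1, tbA×1, tba×1
TtBbAa gametes: TBA×1, TBa×1, TbA×1, Tba×1, tBA×1, tBa×1, tbA×1, tba×1
TtBbAa×TtBbAa grid (8·8=64): TTBBAA=1 TTBBAa=2 TTBBaa=1 TTBbAA=2 TTBbAa=4 TTBbaa=2 TTbbAA=1 TTbbAa=2 TTbbaa=1 TtBBAA=2 TtBBAa=4 TtBBaa=2 TtBbAA=4 TtBbAa=8 TtBbaa=4 TtbbAA=2 TtbbAa=4 Ttbbaa=2 ttBBAA=1 ttBBAa=2 ttBBaa=1 ttBbAA=2 ttBbAa=4 ttBbaa=2 ttbbAA=1 ttbbAa=2 ttbbaa=1
ttBbAA hits 2/64; gcd=2; 2÷2/64÷2 = 1/32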